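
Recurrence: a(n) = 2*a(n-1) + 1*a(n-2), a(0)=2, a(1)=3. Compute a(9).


Build bottom-up:
...a(7)=647, a(8)=1562, a(9)=2*1562+1*647=3771


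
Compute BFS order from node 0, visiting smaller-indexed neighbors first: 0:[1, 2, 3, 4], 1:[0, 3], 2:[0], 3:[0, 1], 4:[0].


BFS queue: start with [0]
Visit order: [0, 1, 2, 3, 4]


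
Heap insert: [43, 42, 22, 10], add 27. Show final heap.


Append 27: [43, 42, 22, 10, 27]
Bubble up: no swaps needed
Result: [43, 42, 22, 10, 27]


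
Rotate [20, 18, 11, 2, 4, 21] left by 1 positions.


Left rotate by 1: [18, 11, 2, 4, 21, 20]


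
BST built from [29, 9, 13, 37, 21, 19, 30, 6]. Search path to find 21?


BST root = 29
Search for 21: compare at each node
Path: [29, 9, 13, 21]


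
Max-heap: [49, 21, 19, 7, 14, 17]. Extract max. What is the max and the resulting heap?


Max = 49
Replace root with last, heapify down
Resulting heap: [21, 17, 19, 7, 14]


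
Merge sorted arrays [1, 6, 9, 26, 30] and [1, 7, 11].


Compare heads, take smaller each step.
Merged: [1, 1, 6, 7, 9, 11, 26, 30]


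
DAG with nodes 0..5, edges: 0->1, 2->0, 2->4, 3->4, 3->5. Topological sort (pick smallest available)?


Kahn's algorithm, process smallest node first
Order: [2, 0, 1, 3, 4, 5]


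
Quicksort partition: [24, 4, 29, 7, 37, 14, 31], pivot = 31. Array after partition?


Elements <= 31 go left of pivot.
Result: [24, 4, 29, 7, 14, 31, 37], pivot at index 5


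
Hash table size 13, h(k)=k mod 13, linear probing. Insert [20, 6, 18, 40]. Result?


Insertions: 20->slot 7; 6->slot 6; 18->slot 5; 40->slot 1
Table: [None, 40, None, None, None, 18, 6, 20, None, None, None, None, None]


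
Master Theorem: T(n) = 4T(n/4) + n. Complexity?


a=4, b=4, c=1. log_4(4)=1 = c=1. Case 2: O(n^c log n) = O(n log n)
Complexity: O(n log n)


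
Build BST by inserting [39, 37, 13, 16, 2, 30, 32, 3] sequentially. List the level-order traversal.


Root = 39; build tree by BST insertion.
Level-Order traversal: [39, 37, 13, 2, 16, 3, 30, 32]


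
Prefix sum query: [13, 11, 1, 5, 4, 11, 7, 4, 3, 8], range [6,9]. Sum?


Prefix sums: [0, 13, 24, 25, 30, 34, 45, 52, 56, 59, 67]
Sum[6..9] = prefix[10] - prefix[6] = 67 - 45 = 22


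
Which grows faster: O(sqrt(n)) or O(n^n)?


sublinear grows slower than n^n
O(sqrt(n)) is asymptotically smaller; O(n^n) grows faster


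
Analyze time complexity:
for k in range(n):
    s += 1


Per nesting level: O(n) = O(n)
Complexity: O(n)


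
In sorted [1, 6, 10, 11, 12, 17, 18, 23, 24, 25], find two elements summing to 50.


Two pointers: lo=0, hi=9
No pair sums to 50


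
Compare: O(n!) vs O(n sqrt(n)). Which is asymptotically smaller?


n^1.5 grows slower than factorial
O(n sqrt(n)) is asymptotically smaller; O(n!) grows faster


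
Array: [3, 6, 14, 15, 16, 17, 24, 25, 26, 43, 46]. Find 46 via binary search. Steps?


Search for 46:
[0,10] mid=5 arr[5]=17
[6,10] mid=8 arr[8]=26
[9,10] mid=9 arr[9]=43
[10,10] mid=10 arr[10]=46
Total: 4 comparisons


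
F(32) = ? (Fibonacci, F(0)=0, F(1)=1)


F(n)=F(n-1)+F(n-2)
...F(30)=832040, F(31)=1346269, F(32)=2178309


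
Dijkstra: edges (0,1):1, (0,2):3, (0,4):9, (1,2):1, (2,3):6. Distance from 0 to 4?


Dijkstra from 0:
Distances: {0: 0, 1: 1, 2: 2, 3: 8, 4: 9}
Shortest distance to 4 = 9, path = [0, 4]


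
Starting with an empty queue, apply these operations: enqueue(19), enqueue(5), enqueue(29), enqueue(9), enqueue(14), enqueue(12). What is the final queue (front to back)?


enqueue(19) -> [19]
enqueue(5) -> [19, 5]
enqueue(29) -> [19, 5, 29]
enqueue(9) -> [19, 5, 29, 9]
enqueue(14) -> [19, 5, 29, 9, 14]
enqueue(12) -> [19, 5, 29, 9, 14, 12]
Final queue (front to back): [19, 5, 29, 9, 14, 12]


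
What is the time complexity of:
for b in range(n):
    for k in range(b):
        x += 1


Per nesting level: O(n) * O(n) [triangular over b] = O(n^2)
Complexity: O(n^2)


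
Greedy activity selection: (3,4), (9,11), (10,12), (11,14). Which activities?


Greedy: pick earliest-ending, then skip overlaps.
Selected (3 activities): [(3, 4), (9, 11), (11, 14)]


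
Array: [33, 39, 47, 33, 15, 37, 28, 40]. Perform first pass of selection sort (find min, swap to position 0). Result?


After one pass: [15, 39, 47, 33, 33, 37, 28, 40]


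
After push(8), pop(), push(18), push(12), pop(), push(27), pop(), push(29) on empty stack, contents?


push(8) -> [8]
pop() returns 8 -> []
push(18) -> [18]
push(12) -> [18, 12]
pop() returns 12 -> [18]
push(27) -> [18, 27]
pop() returns 27 -> [18]
push(29) -> [18, 29]
Final stack (bottom to top): [18, 29]


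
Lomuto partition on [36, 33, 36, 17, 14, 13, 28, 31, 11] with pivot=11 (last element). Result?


Elements <= 11 go left of pivot.
Result: [11, 33, 36, 17, 14, 13, 28, 31, 36], pivot at index 0


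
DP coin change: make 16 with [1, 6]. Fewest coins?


dp[0]=0; dp[i]=1+min(dp[i-c] for c in coins)
...dp[11]=6, dp[12]=2, dp[13]=3, dp[14]=4, dp[15]=5, dp[16]=6
Minimum coins for 16 = 6


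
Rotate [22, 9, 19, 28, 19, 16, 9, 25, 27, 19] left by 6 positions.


Left rotate by 6: [9, 25, 27, 19, 22, 9, 19, 28, 19, 16]


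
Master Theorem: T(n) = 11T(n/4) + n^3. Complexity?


a=11, b=4, c=3. log_4(11)=1.730 < c=3. Case 3: O(n^c) = O(n^3)
Complexity: O(n^3)


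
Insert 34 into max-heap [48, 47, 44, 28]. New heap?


Append 34: [48, 47, 44, 28, 34]
Bubble up: no swaps needed
Result: [48, 47, 44, 28, 34]


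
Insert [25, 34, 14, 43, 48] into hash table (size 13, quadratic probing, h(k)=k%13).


Insertions: 25->slot 12; 34->slot 8; 14->slot 1; 43->slot 4; 48->slot 9
Table: [None, 14, None, None, 43, None, None, None, 34, 48, None, None, 25]


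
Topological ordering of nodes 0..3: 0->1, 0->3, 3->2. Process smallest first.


Kahn's algorithm, process smallest node first
Order: [0, 1, 3, 2]


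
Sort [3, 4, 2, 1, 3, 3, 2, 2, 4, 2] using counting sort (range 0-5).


Count array: [0, 1, 4, 3, 2, 0]
Reconstruct: [1, 2, 2, 2, 2, 3, 3, 3, 4, 4]


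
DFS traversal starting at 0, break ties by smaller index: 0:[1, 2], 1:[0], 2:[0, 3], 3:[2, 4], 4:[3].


DFS stack-based: start with [0]
Visit order: [0, 1, 2, 3, 4]


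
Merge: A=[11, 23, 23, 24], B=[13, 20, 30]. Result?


Compare heads, take smaller each step.
Merged: [11, 13, 20, 23, 23, 24, 30]


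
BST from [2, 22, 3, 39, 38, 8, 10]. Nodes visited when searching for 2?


BST root = 2
Search for 2: compare at each node
Path: [2]


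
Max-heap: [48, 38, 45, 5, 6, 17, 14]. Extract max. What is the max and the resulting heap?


Max = 48
Replace root with last, heapify down
Resulting heap: [45, 38, 17, 5, 6, 14]


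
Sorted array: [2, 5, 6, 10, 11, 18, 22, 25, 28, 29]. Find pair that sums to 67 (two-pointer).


Two pointers: lo=0, hi=9
No pair sums to 67


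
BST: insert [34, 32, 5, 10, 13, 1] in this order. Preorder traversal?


Root = 34; build tree by BST insertion.
Preorder traversal: [34, 32, 5, 1, 10, 13]


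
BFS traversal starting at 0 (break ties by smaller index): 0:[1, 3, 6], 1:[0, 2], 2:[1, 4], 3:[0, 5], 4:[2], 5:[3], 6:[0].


BFS queue: start with [0]
Visit order: [0, 1, 3, 6, 2, 5, 4]


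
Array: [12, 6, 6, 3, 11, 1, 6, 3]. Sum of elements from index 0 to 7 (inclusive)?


Prefix sums: [0, 12, 18, 24, 27, 38, 39, 45, 48]
Sum[0..7] = prefix[8] - prefix[0] = 48 - 0 = 48


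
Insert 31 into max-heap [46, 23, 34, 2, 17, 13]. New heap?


Append 31: [46, 23, 34, 2, 17, 13, 31]
Bubble up: no swaps needed
Result: [46, 23, 34, 2, 17, 13, 31]


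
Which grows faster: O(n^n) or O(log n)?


logarithmic grows slower than n^n
O(log n) is asymptotically smaller; O(n^n) grows faster


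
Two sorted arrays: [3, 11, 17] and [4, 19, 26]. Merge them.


Compare heads, take smaller each step.
Merged: [3, 4, 11, 17, 19, 26]


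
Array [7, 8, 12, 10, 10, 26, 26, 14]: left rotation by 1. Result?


Left rotate by 1: [8, 12, 10, 10, 26, 26, 14, 7]


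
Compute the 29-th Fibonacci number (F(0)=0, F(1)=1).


F(n)=F(n-1)+F(n-2)
...F(27)=196418, F(28)=317811, F(29)=514229


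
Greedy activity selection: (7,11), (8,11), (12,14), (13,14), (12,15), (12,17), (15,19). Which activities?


Greedy: pick earliest-ending, then skip overlaps.
Selected (3 activities): [(7, 11), (12, 14), (15, 19)]


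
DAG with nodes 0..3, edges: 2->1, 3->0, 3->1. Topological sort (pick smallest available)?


Kahn's algorithm, process smallest node first
Order: [2, 3, 0, 1]


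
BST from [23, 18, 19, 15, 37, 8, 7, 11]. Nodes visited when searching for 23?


BST root = 23
Search for 23: compare at each node
Path: [23]


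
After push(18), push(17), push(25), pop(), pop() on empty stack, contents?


push(18) -> [18]
push(17) -> [18, 17]
push(25) -> [18, 17, 25]
pop() returns 25 -> [18, 17]
pop() returns 17 -> [18]
Final stack (bottom to top): [18]


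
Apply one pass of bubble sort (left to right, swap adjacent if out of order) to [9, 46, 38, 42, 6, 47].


After one pass: [9, 38, 42, 6, 46, 47]


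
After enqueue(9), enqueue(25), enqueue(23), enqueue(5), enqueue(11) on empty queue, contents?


enqueue(9) -> [9]
enqueue(25) -> [9, 25]
enqueue(23) -> [9, 25, 23]
enqueue(5) -> [9, 25, 23, 5]
enqueue(11) -> [9, 25, 23, 5, 11]
Final queue (front to back): [9, 25, 23, 5, 11]


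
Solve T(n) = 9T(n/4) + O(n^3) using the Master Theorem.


a=9, b=4, c=3. log_4(9)=1.585 < c=3. Case 3: O(n^c) = O(n^3)
Complexity: O(n^3)


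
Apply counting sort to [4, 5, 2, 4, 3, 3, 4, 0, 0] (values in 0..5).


Count array: [2, 0, 1, 2, 3, 1]
Reconstruct: [0, 0, 2, 3, 3, 4, 4, 4, 5]


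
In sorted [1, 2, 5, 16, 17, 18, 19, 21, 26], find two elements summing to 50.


Two pointers: lo=0, hi=8
No pair sums to 50


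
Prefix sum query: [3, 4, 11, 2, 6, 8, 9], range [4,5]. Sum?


Prefix sums: [0, 3, 7, 18, 20, 26, 34, 43]
Sum[4..5] = prefix[6] - prefix[4] = 34 - 20 = 14


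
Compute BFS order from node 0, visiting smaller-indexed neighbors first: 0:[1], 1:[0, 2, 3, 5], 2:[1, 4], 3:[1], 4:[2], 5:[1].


BFS queue: start with [0]
Visit order: [0, 1, 2, 3, 5, 4]


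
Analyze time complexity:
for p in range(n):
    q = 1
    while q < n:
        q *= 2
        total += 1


Per nesting level: O(n) * O(log n) = O(n log n)
Complexity: O(n log n)


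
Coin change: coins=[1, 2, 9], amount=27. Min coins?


dp[0]=0; dp[i]=1+min(dp[i-c] for c in coins)
...dp[22]=4, dp[23]=5, dp[24]=5, dp[25]=6, dp[26]=6, dp[27]=3
Minimum coins for 27 = 3


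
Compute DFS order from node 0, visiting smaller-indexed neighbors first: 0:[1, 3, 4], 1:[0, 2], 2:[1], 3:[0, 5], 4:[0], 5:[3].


DFS stack-based: start with [0]
Visit order: [0, 1, 2, 3, 5, 4]


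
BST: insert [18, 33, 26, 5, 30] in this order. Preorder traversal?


Root = 18; build tree by BST insertion.
Preorder traversal: [18, 5, 33, 26, 30]


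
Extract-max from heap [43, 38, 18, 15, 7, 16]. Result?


Max = 43
Replace root with last, heapify down
Resulting heap: [38, 16, 18, 15, 7]


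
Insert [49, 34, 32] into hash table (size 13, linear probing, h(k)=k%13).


Insertions: 49->slot 10; 34->slot 8; 32->slot 6
Table: [None, None, None, None, None, None, 32, None, 34, None, 49, None, None]


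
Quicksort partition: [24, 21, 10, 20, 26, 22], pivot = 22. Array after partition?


Elements <= 22 go left of pivot.
Result: [21, 10, 20, 22, 26, 24], pivot at index 3


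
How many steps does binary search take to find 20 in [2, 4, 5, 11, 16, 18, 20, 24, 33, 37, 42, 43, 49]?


Search for 20:
[0,12] mid=6 arr[6]=20
Total: 1 comparisons


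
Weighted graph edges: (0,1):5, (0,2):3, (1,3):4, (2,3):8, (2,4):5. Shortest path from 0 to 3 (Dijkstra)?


Dijkstra from 0:
Distances: {0: 0, 1: 5, 2: 3, 3: 9, 4: 8}
Shortest distance to 3 = 9, path = [0, 1, 3]


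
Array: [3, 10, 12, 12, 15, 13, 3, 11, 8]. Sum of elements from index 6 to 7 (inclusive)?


Prefix sums: [0, 3, 13, 25, 37, 52, 65, 68, 79, 87]
Sum[6..7] = prefix[8] - prefix[6] = 79 - 65 = 14


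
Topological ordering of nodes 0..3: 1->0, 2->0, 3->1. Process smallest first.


Kahn's algorithm, process smallest node first
Order: [2, 3, 1, 0]


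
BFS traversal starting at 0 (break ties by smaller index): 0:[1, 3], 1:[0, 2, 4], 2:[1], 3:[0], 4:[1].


BFS queue: start with [0]
Visit order: [0, 1, 3, 2, 4]


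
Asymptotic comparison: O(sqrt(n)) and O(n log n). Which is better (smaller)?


sublinear grows slower than linearithmic
O(sqrt(n)) is asymptotically smaller; O(n log n) grows faster


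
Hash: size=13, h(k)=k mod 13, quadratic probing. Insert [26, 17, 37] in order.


Insertions: 26->slot 0; 17->slot 4; 37->slot 11
Table: [26, None, None, None, 17, None, None, None, None, None, None, 37, None]


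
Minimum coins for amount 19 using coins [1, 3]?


dp[0]=0; dp[i]=1+min(dp[i-c] for c in coins)
...dp[14]=6, dp[15]=5, dp[16]=6, dp[17]=7, dp[18]=6, dp[19]=7
Minimum coins for 19 = 7


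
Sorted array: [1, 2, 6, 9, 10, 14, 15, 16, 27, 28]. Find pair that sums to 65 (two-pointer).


Two pointers: lo=0, hi=9
No pair sums to 65


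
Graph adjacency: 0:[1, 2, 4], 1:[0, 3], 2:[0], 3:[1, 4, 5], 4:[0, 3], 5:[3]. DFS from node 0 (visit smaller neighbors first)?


DFS stack-based: start with [0]
Visit order: [0, 1, 3, 4, 5, 2]


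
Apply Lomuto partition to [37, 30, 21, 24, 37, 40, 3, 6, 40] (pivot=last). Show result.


Elements <= 40 go left of pivot.
Result: [37, 30, 21, 24, 37, 40, 3, 6, 40], pivot at index 8


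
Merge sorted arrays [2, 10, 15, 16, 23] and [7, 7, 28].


Compare heads, take smaller each step.
Merged: [2, 7, 7, 10, 15, 16, 23, 28]


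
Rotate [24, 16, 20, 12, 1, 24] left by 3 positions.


Left rotate by 3: [12, 1, 24, 24, 16, 20]


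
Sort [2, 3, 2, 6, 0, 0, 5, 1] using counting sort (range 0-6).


Count array: [2, 1, 2, 1, 0, 1, 1]
Reconstruct: [0, 0, 1, 2, 2, 3, 5, 6]


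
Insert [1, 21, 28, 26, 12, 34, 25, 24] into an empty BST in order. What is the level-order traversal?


Root = 1; build tree by BST insertion.
Level-Order traversal: [1, 21, 12, 28, 26, 34, 25, 24]


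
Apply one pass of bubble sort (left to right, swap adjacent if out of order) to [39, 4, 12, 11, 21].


After one pass: [4, 12, 11, 21, 39]


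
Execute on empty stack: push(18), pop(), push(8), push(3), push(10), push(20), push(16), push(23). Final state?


push(18) -> [18]
pop() returns 18 -> []
push(8) -> [8]
push(3) -> [8, 3]
push(10) -> [8, 3, 10]
push(20) -> [8, 3, 10, 20]
push(16) -> [8, 3, 10, 20, 16]
push(23) -> [8, 3, 10, 20, 16, 23]
Final stack (bottom to top): [8, 3, 10, 20, 16, 23]


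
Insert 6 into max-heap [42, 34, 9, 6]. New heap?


Append 6: [42, 34, 9, 6, 6]
Bubble up: no swaps needed
Result: [42, 34, 9, 6, 6]


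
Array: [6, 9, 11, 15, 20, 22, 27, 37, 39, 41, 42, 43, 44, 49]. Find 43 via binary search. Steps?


Search for 43:
[0,13] mid=6 arr[6]=27
[7,13] mid=10 arr[10]=42
[11,13] mid=12 arr[12]=44
[11,11] mid=11 arr[11]=43
Total: 4 comparisons


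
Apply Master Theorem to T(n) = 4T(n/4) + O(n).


a=4, b=4, c=1. log_4(4)=1 = c=1. Case 2: O(n^c log n) = O(n log n)
Complexity: O(n log n)


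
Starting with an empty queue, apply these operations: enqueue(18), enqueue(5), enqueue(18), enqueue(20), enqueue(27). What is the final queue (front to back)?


enqueue(18) -> [18]
enqueue(5) -> [18, 5]
enqueue(18) -> [18, 5, 18]
enqueue(20) -> [18, 5, 18, 20]
enqueue(27) -> [18, 5, 18, 20, 27]
Final queue (front to back): [18, 5, 18, 20, 27]


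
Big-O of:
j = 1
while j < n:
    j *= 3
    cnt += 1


Per nesting level: O(log n) = O(log n)
Complexity: O(log n)


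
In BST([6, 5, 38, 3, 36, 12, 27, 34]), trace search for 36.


BST root = 6
Search for 36: compare at each node
Path: [6, 38, 36]


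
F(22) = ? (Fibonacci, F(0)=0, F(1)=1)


F(n)=F(n-1)+F(n-2)
...F(20)=6765, F(21)=10946, F(22)=17711


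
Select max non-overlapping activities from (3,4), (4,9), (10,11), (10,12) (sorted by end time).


Greedy: pick earliest-ending, then skip overlaps.
Selected (3 activities): [(3, 4), (4, 9), (10, 11)]


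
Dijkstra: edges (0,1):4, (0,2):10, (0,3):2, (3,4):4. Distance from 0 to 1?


Dijkstra from 0:
Distances: {0: 0, 1: 4, 2: 10, 3: 2, 4: 6}
Shortest distance to 1 = 4, path = [0, 1]


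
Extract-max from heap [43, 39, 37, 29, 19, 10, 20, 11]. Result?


Max = 43
Replace root with last, heapify down
Resulting heap: [39, 29, 37, 11, 19, 10, 20]


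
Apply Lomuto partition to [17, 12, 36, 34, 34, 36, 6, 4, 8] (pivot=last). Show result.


Elements <= 8 go left of pivot.
Result: [6, 4, 8, 34, 34, 36, 17, 12, 36], pivot at index 2


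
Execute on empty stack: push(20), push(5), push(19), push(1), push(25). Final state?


push(20) -> [20]
push(5) -> [20, 5]
push(19) -> [20, 5, 19]
push(1) -> [20, 5, 19, 1]
push(25) -> [20, 5, 19, 1, 25]
Final stack (bottom to top): [20, 5, 19, 1, 25]


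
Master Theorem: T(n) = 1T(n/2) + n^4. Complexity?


a=1, b=2, c=4. log_2(1)=0 < c=4. Case 3: O(n^c) = O(n^4)
Complexity: O(n^4)


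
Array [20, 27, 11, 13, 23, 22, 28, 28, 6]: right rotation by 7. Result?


Right rotate by 7: [11, 13, 23, 22, 28, 28, 6, 20, 27]


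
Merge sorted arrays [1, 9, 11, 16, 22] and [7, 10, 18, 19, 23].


Compare heads, take smaller each step.
Merged: [1, 7, 9, 10, 11, 16, 18, 19, 22, 23]


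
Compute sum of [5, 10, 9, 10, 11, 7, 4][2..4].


Prefix sums: [0, 5, 15, 24, 34, 45, 52, 56]
Sum[2..4] = prefix[5] - prefix[2] = 45 - 15 = 30


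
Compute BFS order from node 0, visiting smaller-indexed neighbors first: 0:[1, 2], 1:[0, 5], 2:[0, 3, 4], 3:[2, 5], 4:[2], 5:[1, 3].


BFS queue: start with [0]
Visit order: [0, 1, 2, 5, 3, 4]


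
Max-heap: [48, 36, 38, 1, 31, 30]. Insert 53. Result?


Append 53: [48, 36, 38, 1, 31, 30, 53]
Bubble up: swap idx 6(53) with idx 2(38); swap idx 2(53) with idx 0(48)
Result: [53, 36, 48, 1, 31, 30, 38]


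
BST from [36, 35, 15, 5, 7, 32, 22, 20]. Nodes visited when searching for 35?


BST root = 36
Search for 35: compare at each node
Path: [36, 35]


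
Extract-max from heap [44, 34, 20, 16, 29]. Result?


Max = 44
Replace root with last, heapify down
Resulting heap: [34, 29, 20, 16]


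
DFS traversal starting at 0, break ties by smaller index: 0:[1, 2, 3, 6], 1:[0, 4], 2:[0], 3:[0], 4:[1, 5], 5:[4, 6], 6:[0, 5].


DFS stack-based: start with [0]
Visit order: [0, 1, 4, 5, 6, 2, 3]


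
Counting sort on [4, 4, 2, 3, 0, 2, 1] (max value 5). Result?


Count array: [1, 1, 2, 1, 2, 0]
Reconstruct: [0, 1, 2, 2, 3, 4, 4]


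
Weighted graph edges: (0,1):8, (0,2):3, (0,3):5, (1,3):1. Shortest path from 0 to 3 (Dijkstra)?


Dijkstra from 0:
Distances: {0: 0, 1: 6, 2: 3, 3: 5}
Shortest distance to 3 = 5, path = [0, 3]


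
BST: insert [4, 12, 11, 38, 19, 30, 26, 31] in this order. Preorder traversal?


Root = 4; build tree by BST insertion.
Preorder traversal: [4, 12, 11, 38, 19, 30, 26, 31]


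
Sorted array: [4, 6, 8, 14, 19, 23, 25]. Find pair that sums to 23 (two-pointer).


Two pointers: lo=0, hi=6
Found pair: (4, 19) summing to 23


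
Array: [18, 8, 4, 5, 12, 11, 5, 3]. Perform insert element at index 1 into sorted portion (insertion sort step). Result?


After one pass: [8, 18, 4, 5, 12, 11, 5, 3]


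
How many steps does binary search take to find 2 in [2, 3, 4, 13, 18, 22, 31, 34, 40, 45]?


Search for 2:
[0,9] mid=4 arr[4]=18
[0,3] mid=1 arr[1]=3
[0,0] mid=0 arr[0]=2
Total: 3 comparisons


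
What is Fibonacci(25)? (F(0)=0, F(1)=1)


F(n)=F(n-1)+F(n-2)
...F(23)=28657, F(24)=46368, F(25)=75025


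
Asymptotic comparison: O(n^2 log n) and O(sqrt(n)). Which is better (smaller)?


sublinear grows slower than n^2 log n
O(sqrt(n)) is asymptotically smaller; O(n^2 log n) grows faster


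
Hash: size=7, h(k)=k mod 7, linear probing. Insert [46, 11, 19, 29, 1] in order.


Insertions: 46->slot 4; 11->slot 5; 19->slot 6; 29->slot 1; 1->slot 2
Table: [None, 29, 1, None, 46, 11, 19]


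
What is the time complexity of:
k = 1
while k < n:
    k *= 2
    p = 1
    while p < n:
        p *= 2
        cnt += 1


Per nesting level: O(log n) * O(log n) = O((log n)^2)
Complexity: O((log n)^2)


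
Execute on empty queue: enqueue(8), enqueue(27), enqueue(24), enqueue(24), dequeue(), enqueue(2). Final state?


enqueue(8) -> [8]
enqueue(27) -> [8, 27]
enqueue(24) -> [8, 27, 24]
enqueue(24) -> [8, 27, 24, 24]
dequeue() returns 8 -> [27, 24, 24]
enqueue(2) -> [27, 24, 24, 2]
Final queue (front to back): [27, 24, 24, 2]


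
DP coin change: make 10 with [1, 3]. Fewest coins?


dp[0]=0; dp[i]=1+min(dp[i-c] for c in coins)
...dp[5]=3, dp[6]=2, dp[7]=3, dp[8]=4, dp[9]=3, dp[10]=4
Minimum coins for 10 = 4


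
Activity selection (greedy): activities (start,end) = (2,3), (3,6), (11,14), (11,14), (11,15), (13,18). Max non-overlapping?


Greedy: pick earliest-ending, then skip overlaps.
Selected (3 activities): [(2, 3), (3, 6), (11, 14)]


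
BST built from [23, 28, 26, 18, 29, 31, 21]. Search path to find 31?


BST root = 23
Search for 31: compare at each node
Path: [23, 28, 29, 31]


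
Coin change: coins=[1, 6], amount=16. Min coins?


dp[0]=0; dp[i]=1+min(dp[i-c] for c in coins)
...dp[11]=6, dp[12]=2, dp[13]=3, dp[14]=4, dp[15]=5, dp[16]=6
Minimum coins for 16 = 6


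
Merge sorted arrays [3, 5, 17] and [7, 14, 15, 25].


Compare heads, take smaller each step.
Merged: [3, 5, 7, 14, 15, 17, 25]


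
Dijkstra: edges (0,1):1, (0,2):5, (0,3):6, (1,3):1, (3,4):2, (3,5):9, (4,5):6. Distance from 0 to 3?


Dijkstra from 0:
Distances: {0: 0, 1: 1, 2: 5, 3: 2, 4: 4, 5: 10}
Shortest distance to 3 = 2, path = [0, 1, 3]


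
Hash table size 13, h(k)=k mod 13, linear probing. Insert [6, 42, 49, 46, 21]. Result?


Insertions: 6->slot 6; 42->slot 3; 49->slot 10; 46->slot 7; 21->slot 8
Table: [None, None, None, 42, None, None, 6, 46, 21, None, 49, None, None]


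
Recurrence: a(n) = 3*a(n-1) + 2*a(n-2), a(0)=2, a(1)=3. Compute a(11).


Build bottom-up:
...a(9)=92205, a(10)=328393, a(11)=3*328393+2*92205=1169589


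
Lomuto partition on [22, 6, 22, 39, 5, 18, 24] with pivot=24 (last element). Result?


Elements <= 24 go left of pivot.
Result: [22, 6, 22, 5, 18, 24, 39], pivot at index 5


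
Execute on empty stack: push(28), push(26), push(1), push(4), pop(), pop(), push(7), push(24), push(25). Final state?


push(28) -> [28]
push(26) -> [28, 26]
push(1) -> [28, 26, 1]
push(4) -> [28, 26, 1, 4]
pop() returns 4 -> [28, 26, 1]
pop() returns 1 -> [28, 26]
push(7) -> [28, 26, 7]
push(24) -> [28, 26, 7, 24]
push(25) -> [28, 26, 7, 24, 25]
Final stack (bottom to top): [28, 26, 7, 24, 25]


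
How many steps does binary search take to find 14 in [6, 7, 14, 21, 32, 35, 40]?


Search for 14:
[0,6] mid=3 arr[3]=21
[0,2] mid=1 arr[1]=7
[2,2] mid=2 arr[2]=14
Total: 3 comparisons


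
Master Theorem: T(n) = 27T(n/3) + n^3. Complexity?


a=27, b=3, c=3. log_3(27)=3 = c=3. Case 2: O(n^c log n) = O(n^3 log n)
Complexity: O(n^3 log n)


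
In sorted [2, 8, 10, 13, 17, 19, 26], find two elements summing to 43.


Two pointers: lo=0, hi=6
Found pair: (17, 26) summing to 43


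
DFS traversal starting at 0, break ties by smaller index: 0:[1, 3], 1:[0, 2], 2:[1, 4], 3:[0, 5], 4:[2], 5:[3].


DFS stack-based: start with [0]
Visit order: [0, 1, 2, 4, 3, 5]


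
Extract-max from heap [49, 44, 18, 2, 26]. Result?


Max = 49
Replace root with last, heapify down
Resulting heap: [44, 26, 18, 2]


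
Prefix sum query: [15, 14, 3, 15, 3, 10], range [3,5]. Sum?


Prefix sums: [0, 15, 29, 32, 47, 50, 60]
Sum[3..5] = prefix[6] - prefix[3] = 60 - 32 = 28


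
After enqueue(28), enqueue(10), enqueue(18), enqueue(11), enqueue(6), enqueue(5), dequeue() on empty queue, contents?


enqueue(28) -> [28]
enqueue(10) -> [28, 10]
enqueue(18) -> [28, 10, 18]
enqueue(11) -> [28, 10, 18, 11]
enqueue(6) -> [28, 10, 18, 11, 6]
enqueue(5) -> [28, 10, 18, 11, 6, 5]
dequeue() returns 28 -> [10, 18, 11, 6, 5]
Final queue (front to back): [10, 18, 11, 6, 5]


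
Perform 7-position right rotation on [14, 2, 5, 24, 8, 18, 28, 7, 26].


Right rotate by 7: [5, 24, 8, 18, 28, 7, 26, 14, 2]


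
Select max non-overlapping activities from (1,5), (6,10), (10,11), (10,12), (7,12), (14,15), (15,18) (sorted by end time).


Greedy: pick earliest-ending, then skip overlaps.
Selected (5 activities): [(1, 5), (6, 10), (10, 11), (14, 15), (15, 18)]


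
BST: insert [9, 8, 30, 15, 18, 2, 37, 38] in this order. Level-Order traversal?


Root = 9; build tree by BST insertion.
Level-Order traversal: [9, 8, 30, 2, 15, 37, 18, 38]


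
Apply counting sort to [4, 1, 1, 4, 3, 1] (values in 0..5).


Count array: [0, 3, 0, 1, 2, 0]
Reconstruct: [1, 1, 1, 3, 4, 4]


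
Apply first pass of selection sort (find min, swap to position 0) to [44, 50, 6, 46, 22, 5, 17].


After one pass: [5, 50, 6, 46, 22, 44, 17]


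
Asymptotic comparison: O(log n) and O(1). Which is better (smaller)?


constant grows slower than logarithmic
O(1) is asymptotically smaller; O(log n) grows faster


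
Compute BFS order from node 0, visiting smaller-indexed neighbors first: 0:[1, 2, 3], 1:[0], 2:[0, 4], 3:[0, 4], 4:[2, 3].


BFS queue: start with [0]
Visit order: [0, 1, 2, 3, 4]


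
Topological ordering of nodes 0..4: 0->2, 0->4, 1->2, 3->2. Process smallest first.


Kahn's algorithm, process smallest node first
Order: [0, 1, 3, 2, 4]


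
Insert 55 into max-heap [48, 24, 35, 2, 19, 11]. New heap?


Append 55: [48, 24, 35, 2, 19, 11, 55]
Bubble up: swap idx 6(55) with idx 2(35); swap idx 2(55) with idx 0(48)
Result: [55, 24, 48, 2, 19, 11, 35]


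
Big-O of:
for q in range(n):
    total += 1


Per nesting level: O(n) = O(n)
Complexity: O(n)


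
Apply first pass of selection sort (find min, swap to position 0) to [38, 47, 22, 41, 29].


After one pass: [22, 47, 38, 41, 29]


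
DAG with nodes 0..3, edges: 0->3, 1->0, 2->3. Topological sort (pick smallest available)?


Kahn's algorithm, process smallest node first
Order: [1, 0, 2, 3]


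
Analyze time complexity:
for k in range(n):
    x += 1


Per nesting level: O(n) = O(n)
Complexity: O(n)


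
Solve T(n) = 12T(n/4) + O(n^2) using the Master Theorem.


a=12, b=4, c=2. log_4(12)=1.792 < c=2. Case 3: O(n^c) = O(n^2)
Complexity: O(n^2)


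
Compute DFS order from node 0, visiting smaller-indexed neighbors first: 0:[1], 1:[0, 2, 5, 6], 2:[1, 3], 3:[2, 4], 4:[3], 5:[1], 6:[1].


DFS stack-based: start with [0]
Visit order: [0, 1, 2, 3, 4, 5, 6]


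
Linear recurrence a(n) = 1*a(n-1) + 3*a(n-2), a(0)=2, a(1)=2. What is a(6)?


Build bottom-up:
...a(4)=38, a(5)=80, a(6)=1*80+3*38=194


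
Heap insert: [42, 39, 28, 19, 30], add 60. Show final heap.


Append 60: [42, 39, 28, 19, 30, 60]
Bubble up: swap idx 5(60) with idx 2(28); swap idx 2(60) with idx 0(42)
Result: [60, 39, 42, 19, 30, 28]


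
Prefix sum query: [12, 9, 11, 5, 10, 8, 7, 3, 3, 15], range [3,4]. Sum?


Prefix sums: [0, 12, 21, 32, 37, 47, 55, 62, 65, 68, 83]
Sum[3..4] = prefix[5] - prefix[3] = 47 - 32 = 15


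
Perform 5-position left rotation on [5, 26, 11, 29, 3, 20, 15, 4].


Left rotate by 5: [20, 15, 4, 5, 26, 11, 29, 3]


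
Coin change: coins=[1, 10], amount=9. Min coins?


dp[0]=0; dp[i]=1+min(dp[i-c] for c in coins)
...dp[4]=4, dp[5]=5, dp[6]=6, dp[7]=7, dp[8]=8, dp[9]=9
Minimum coins for 9 = 9


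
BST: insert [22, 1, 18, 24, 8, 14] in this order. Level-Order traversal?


Root = 22; build tree by BST insertion.
Level-Order traversal: [22, 1, 24, 18, 8, 14]


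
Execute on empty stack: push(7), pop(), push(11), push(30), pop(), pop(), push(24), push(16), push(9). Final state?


push(7) -> [7]
pop() returns 7 -> []
push(11) -> [11]
push(30) -> [11, 30]
pop() returns 30 -> [11]
pop() returns 11 -> []
push(24) -> [24]
push(16) -> [24, 16]
push(9) -> [24, 16, 9]
Final stack (bottom to top): [24, 16, 9]


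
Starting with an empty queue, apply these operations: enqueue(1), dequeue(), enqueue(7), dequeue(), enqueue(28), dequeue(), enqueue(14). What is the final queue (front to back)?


enqueue(1) -> [1]
dequeue() returns 1 -> []
enqueue(7) -> [7]
dequeue() returns 7 -> []
enqueue(28) -> [28]
dequeue() returns 28 -> []
enqueue(14) -> [14]
Final queue (front to back): [14]


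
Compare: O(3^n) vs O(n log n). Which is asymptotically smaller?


linearithmic grows slower than exponential (base 3)
O(n log n) is asymptotically smaller; O(3^n) grows faster


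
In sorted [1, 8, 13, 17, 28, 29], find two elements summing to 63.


Two pointers: lo=0, hi=5
No pair sums to 63


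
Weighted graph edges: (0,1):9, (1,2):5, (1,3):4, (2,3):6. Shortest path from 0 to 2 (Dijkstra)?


Dijkstra from 0:
Distances: {0: 0, 1: 9, 2: 14, 3: 13}
Shortest distance to 2 = 14, path = [0, 1, 2]


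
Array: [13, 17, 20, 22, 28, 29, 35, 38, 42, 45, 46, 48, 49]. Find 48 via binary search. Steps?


Search for 48:
[0,12] mid=6 arr[6]=35
[7,12] mid=9 arr[9]=45
[10,12] mid=11 arr[11]=48
Total: 3 comparisons


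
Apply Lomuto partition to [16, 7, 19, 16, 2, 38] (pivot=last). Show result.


Elements <= 38 go left of pivot.
Result: [16, 7, 19, 16, 2, 38], pivot at index 5


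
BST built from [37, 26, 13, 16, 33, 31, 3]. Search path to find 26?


BST root = 37
Search for 26: compare at each node
Path: [37, 26]


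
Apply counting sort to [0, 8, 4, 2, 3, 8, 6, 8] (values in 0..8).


Count array: [1, 0, 1, 1, 1, 0, 1, 0, 3]
Reconstruct: [0, 2, 3, 4, 6, 8, 8, 8]


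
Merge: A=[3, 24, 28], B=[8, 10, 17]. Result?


Compare heads, take smaller each step.
Merged: [3, 8, 10, 17, 24, 28]


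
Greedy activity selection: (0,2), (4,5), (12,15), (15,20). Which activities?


Greedy: pick earliest-ending, then skip overlaps.
Selected (4 activities): [(0, 2), (4, 5), (12, 15), (15, 20)]


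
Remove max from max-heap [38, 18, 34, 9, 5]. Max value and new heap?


Max = 38
Replace root with last, heapify down
Resulting heap: [34, 18, 5, 9]


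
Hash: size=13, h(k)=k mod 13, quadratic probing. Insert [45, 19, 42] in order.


Insertions: 45->slot 6; 19->slot 7; 42->slot 3
Table: [None, None, None, 42, None, None, 45, 19, None, None, None, None, None]


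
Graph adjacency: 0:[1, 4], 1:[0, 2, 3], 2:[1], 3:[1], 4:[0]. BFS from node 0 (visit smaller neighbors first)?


BFS queue: start with [0]
Visit order: [0, 1, 4, 2, 3]


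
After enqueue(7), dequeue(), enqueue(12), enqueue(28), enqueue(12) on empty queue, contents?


enqueue(7) -> [7]
dequeue() returns 7 -> []
enqueue(12) -> [12]
enqueue(28) -> [12, 28]
enqueue(12) -> [12, 28, 12]
Final queue (front to back): [12, 28, 12]


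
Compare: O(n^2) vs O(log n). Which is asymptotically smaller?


logarithmic grows slower than quadratic
O(log n) is asymptotically smaller; O(n^2) grows faster


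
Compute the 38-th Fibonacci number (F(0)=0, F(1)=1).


F(n)=F(n-1)+F(n-2)
...F(36)=14930352, F(37)=24157817, F(38)=39088169


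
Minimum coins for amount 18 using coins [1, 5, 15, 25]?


dp[0]=0; dp[i]=1+min(dp[i-c] for c in coins)
...dp[13]=5, dp[14]=6, dp[15]=1, dp[16]=2, dp[17]=3, dp[18]=4
Minimum coins for 18 = 4


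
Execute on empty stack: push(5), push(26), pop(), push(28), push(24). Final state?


push(5) -> [5]
push(26) -> [5, 26]
pop() returns 26 -> [5]
push(28) -> [5, 28]
push(24) -> [5, 28, 24]
Final stack (bottom to top): [5, 28, 24]


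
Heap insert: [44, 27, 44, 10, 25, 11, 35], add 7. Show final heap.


Append 7: [44, 27, 44, 10, 25, 11, 35, 7]
Bubble up: no swaps needed
Result: [44, 27, 44, 10, 25, 11, 35, 7]


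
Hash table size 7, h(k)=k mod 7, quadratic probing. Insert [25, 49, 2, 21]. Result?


Insertions: 25->slot 4; 49->slot 0; 2->slot 2; 21->slot 1
Table: [49, 21, 2, None, 25, None, None]


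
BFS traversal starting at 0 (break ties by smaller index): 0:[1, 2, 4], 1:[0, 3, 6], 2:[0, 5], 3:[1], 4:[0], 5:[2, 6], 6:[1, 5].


BFS queue: start with [0]
Visit order: [0, 1, 2, 4, 3, 6, 5]


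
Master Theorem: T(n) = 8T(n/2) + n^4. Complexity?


a=8, b=2, c=4. log_2(8)=3 < c=4. Case 3: O(n^c) = O(n^4)
Complexity: O(n^4)


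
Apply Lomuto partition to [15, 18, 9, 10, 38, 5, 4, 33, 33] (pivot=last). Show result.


Elements <= 33 go left of pivot.
Result: [15, 18, 9, 10, 5, 4, 33, 33, 38], pivot at index 7


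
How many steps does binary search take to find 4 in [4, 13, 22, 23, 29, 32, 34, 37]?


Search for 4:
[0,7] mid=3 arr[3]=23
[0,2] mid=1 arr[1]=13
[0,0] mid=0 arr[0]=4
Total: 3 comparisons


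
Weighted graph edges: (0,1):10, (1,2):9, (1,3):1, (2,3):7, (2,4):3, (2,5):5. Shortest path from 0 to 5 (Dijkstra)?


Dijkstra from 0:
Distances: {0: 0, 1: 10, 2: 18, 3: 11, 4: 21, 5: 23}
Shortest distance to 5 = 23, path = [0, 1, 3, 2, 5]


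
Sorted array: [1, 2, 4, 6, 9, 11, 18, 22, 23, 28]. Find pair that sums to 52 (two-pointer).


Two pointers: lo=0, hi=9
No pair sums to 52


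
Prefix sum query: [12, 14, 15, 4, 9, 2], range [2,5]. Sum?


Prefix sums: [0, 12, 26, 41, 45, 54, 56]
Sum[2..5] = prefix[6] - prefix[2] = 56 - 26 = 30


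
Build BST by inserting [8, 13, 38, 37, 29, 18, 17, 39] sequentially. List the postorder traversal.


Root = 8; build tree by BST insertion.
Postorder traversal: [17, 18, 29, 37, 39, 38, 13, 8]


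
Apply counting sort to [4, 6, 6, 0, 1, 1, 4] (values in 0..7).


Count array: [1, 2, 0, 0, 2, 0, 2, 0]
Reconstruct: [0, 1, 1, 4, 4, 6, 6]


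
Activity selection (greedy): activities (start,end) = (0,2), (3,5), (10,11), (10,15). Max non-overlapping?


Greedy: pick earliest-ending, then skip overlaps.
Selected (3 activities): [(0, 2), (3, 5), (10, 11)]


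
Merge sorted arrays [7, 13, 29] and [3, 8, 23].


Compare heads, take smaller each step.
Merged: [3, 7, 8, 13, 23, 29]


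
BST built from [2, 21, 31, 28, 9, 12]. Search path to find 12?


BST root = 2
Search for 12: compare at each node
Path: [2, 21, 9, 12]


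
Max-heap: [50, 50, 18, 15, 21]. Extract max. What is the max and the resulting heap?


Max = 50
Replace root with last, heapify down
Resulting heap: [50, 21, 18, 15]


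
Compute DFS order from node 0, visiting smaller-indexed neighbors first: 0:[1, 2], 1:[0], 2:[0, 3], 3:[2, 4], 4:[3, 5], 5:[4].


DFS stack-based: start with [0]
Visit order: [0, 1, 2, 3, 4, 5]


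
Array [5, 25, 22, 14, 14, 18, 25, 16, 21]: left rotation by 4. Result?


Left rotate by 4: [14, 18, 25, 16, 21, 5, 25, 22, 14]


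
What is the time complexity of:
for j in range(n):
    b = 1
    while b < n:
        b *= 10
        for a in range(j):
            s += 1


Per nesting level: O(n) * O(log n) * O(n) [triangular over j] = O(n^2 log n)
Complexity: O(n^2 log n)


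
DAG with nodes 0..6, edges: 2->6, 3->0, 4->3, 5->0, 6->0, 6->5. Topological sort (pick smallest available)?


Kahn's algorithm, process smallest node first
Order: [1, 2, 4, 3, 6, 5, 0]


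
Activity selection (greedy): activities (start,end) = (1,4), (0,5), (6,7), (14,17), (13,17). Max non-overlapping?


Greedy: pick earliest-ending, then skip overlaps.
Selected (3 activities): [(1, 4), (6, 7), (14, 17)]


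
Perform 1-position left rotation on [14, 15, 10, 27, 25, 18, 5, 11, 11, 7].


Left rotate by 1: [15, 10, 27, 25, 18, 5, 11, 11, 7, 14]


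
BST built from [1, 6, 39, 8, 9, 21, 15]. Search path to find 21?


BST root = 1
Search for 21: compare at each node
Path: [1, 6, 39, 8, 9, 21]


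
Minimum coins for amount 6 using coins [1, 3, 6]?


dp[0]=0; dp[i]=1+min(dp[i-c] for c in coins)
...dp[1]=1, dp[2]=2, dp[3]=1, dp[4]=2, dp[5]=3, dp[6]=1
Minimum coins for 6 = 1


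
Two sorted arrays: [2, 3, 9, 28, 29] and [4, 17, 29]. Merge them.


Compare heads, take smaller each step.
Merged: [2, 3, 4, 9, 17, 28, 29, 29]


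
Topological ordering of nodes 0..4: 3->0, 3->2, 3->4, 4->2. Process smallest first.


Kahn's algorithm, process smallest node first
Order: [1, 3, 0, 4, 2]


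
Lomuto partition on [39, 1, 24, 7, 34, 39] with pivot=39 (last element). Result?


Elements <= 39 go left of pivot.
Result: [39, 1, 24, 7, 34, 39], pivot at index 5


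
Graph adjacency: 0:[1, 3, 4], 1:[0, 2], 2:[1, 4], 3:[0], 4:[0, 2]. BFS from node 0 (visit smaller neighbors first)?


BFS queue: start with [0]
Visit order: [0, 1, 3, 4, 2]


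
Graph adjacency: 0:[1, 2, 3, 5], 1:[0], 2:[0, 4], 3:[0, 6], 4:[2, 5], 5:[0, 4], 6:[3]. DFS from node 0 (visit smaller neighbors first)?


DFS stack-based: start with [0]
Visit order: [0, 1, 2, 4, 5, 3, 6]


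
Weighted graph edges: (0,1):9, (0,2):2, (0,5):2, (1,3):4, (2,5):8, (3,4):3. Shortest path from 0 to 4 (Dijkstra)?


Dijkstra from 0:
Distances: {0: 0, 1: 9, 2: 2, 3: 13, 4: 16, 5: 2}
Shortest distance to 4 = 16, path = [0, 1, 3, 4]


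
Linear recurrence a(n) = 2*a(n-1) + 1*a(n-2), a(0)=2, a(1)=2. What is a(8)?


Build bottom-up:
...a(6)=198, a(7)=478, a(8)=2*478+1*198=1154


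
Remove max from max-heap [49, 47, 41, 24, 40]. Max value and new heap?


Max = 49
Replace root with last, heapify down
Resulting heap: [47, 40, 41, 24]


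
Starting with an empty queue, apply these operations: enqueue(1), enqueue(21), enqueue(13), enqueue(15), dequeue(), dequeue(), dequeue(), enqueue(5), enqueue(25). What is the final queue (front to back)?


enqueue(1) -> [1]
enqueue(21) -> [1, 21]
enqueue(13) -> [1, 21, 13]
enqueue(15) -> [1, 21, 13, 15]
dequeue() returns 1 -> [21, 13, 15]
dequeue() returns 21 -> [13, 15]
dequeue() returns 13 -> [15]
enqueue(5) -> [15, 5]
enqueue(25) -> [15, 5, 25]
Final queue (front to back): [15, 5, 25]


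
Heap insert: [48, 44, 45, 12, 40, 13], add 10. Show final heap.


Append 10: [48, 44, 45, 12, 40, 13, 10]
Bubble up: no swaps needed
Result: [48, 44, 45, 12, 40, 13, 10]


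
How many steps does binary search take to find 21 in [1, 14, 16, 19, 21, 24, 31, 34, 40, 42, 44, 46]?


Search for 21:
[0,11] mid=5 arr[5]=24
[0,4] mid=2 arr[2]=16
[3,4] mid=3 arr[3]=19
[4,4] mid=4 arr[4]=21
Total: 4 comparisons


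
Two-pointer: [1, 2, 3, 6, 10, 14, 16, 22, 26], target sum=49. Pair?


Two pointers: lo=0, hi=8
No pair sums to 49


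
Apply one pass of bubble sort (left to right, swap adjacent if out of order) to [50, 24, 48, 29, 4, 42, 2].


After one pass: [24, 48, 29, 4, 42, 2, 50]


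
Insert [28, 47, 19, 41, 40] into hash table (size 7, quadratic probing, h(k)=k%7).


Insertions: 28->slot 0; 47->slot 5; 19->slot 6; 41->slot 3; 40->slot 2
Table: [28, None, 40, 41, None, 47, 19]


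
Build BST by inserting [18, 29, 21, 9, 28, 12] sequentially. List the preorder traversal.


Root = 18; build tree by BST insertion.
Preorder traversal: [18, 9, 12, 29, 21, 28]


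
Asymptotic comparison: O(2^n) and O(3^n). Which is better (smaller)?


exponential grows slower than exponential (base 3)
O(2^n) is asymptotically smaller; O(3^n) grows faster


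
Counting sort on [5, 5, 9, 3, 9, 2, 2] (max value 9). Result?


Count array: [0, 0, 2, 1, 0, 2, 0, 0, 0, 2]
Reconstruct: [2, 2, 3, 5, 5, 9, 9]


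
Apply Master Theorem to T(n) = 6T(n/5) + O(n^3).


a=6, b=5, c=3. log_5(6)=1.113 < c=3. Case 3: O(n^c) = O(n^3)
Complexity: O(n^3)


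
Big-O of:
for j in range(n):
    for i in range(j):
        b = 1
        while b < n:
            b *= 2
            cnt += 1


Per nesting level: O(n) * O(n) [triangular over j] * O(log n) = O(n^2 log n)
Complexity: O(n^2 log n)
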